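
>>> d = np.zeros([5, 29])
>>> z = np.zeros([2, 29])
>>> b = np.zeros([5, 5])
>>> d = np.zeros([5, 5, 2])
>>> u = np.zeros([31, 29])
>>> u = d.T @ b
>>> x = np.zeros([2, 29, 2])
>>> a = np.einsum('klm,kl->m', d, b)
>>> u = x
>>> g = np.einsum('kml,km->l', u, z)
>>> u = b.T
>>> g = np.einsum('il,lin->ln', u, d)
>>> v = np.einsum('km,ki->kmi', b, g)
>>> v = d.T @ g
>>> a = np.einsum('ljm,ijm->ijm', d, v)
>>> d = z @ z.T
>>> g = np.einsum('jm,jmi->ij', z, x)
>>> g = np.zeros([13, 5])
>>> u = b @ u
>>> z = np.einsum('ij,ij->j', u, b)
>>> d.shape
(2, 2)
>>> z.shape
(5,)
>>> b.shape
(5, 5)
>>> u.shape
(5, 5)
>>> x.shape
(2, 29, 2)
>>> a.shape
(2, 5, 2)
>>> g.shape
(13, 5)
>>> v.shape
(2, 5, 2)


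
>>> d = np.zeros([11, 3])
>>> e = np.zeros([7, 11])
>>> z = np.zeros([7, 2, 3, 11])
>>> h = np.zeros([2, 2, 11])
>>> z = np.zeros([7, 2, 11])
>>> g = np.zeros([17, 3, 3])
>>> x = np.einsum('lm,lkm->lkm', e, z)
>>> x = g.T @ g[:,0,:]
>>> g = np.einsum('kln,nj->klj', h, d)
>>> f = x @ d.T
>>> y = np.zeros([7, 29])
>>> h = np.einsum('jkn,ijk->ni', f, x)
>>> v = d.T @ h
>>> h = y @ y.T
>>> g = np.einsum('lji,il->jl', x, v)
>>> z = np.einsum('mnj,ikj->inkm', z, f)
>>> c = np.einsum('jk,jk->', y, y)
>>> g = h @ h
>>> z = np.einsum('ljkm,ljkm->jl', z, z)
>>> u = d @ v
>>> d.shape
(11, 3)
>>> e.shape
(7, 11)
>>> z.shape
(2, 3)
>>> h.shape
(7, 7)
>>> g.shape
(7, 7)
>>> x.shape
(3, 3, 3)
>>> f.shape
(3, 3, 11)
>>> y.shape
(7, 29)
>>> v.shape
(3, 3)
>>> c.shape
()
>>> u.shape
(11, 3)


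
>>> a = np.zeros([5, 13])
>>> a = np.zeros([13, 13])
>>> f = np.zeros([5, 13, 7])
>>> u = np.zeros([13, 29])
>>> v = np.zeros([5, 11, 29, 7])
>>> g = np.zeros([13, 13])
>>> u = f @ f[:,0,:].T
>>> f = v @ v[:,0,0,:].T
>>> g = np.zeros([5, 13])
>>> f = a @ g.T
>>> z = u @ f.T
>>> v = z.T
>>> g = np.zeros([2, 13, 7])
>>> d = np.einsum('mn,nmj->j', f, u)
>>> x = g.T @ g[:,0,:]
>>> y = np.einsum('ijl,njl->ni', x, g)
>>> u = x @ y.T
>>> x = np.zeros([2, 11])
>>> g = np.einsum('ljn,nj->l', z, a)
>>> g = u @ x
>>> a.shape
(13, 13)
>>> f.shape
(13, 5)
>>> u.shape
(7, 13, 2)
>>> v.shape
(13, 13, 5)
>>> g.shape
(7, 13, 11)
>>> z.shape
(5, 13, 13)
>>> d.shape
(5,)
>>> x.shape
(2, 11)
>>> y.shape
(2, 7)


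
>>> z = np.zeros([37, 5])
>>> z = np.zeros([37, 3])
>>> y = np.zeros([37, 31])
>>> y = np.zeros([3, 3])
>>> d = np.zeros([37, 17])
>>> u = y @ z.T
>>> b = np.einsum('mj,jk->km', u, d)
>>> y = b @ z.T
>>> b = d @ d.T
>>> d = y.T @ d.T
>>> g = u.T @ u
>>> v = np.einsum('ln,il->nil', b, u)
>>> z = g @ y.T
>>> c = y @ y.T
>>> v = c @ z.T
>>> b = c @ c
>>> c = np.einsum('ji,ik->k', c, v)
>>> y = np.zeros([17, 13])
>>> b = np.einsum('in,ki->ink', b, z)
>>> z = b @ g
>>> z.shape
(17, 17, 37)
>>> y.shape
(17, 13)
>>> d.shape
(37, 37)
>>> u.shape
(3, 37)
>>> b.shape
(17, 17, 37)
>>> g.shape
(37, 37)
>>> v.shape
(17, 37)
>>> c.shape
(37,)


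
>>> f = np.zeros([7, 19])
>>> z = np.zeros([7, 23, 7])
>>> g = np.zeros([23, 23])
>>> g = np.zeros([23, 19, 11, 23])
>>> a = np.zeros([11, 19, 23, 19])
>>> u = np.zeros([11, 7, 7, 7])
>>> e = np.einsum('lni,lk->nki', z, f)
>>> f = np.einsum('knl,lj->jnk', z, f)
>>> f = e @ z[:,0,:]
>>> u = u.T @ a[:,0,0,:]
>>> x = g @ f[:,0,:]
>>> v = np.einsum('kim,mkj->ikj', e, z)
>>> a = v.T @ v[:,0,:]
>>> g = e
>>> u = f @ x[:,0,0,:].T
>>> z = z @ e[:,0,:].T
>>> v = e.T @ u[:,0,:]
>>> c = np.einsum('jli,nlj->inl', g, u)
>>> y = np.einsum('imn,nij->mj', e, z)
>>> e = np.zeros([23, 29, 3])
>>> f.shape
(23, 19, 7)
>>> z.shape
(7, 23, 23)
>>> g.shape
(23, 19, 7)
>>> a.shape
(7, 23, 7)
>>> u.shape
(23, 19, 23)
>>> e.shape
(23, 29, 3)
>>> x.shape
(23, 19, 11, 7)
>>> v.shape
(7, 19, 23)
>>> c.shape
(7, 23, 19)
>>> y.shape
(19, 23)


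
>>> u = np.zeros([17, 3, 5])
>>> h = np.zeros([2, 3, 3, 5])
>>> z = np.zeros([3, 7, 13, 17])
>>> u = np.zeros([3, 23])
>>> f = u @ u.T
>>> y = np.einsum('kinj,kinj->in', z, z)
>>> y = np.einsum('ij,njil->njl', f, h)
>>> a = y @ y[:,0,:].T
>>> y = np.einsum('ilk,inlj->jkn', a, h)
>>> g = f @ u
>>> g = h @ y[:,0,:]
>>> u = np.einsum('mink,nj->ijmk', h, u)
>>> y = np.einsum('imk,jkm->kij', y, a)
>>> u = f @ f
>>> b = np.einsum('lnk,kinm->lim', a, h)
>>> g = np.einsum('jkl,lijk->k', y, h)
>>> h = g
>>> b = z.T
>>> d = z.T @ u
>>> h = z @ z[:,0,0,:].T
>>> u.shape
(3, 3)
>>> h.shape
(3, 7, 13, 3)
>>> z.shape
(3, 7, 13, 17)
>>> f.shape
(3, 3)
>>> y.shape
(3, 5, 2)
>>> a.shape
(2, 3, 2)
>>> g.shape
(5,)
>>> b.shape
(17, 13, 7, 3)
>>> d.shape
(17, 13, 7, 3)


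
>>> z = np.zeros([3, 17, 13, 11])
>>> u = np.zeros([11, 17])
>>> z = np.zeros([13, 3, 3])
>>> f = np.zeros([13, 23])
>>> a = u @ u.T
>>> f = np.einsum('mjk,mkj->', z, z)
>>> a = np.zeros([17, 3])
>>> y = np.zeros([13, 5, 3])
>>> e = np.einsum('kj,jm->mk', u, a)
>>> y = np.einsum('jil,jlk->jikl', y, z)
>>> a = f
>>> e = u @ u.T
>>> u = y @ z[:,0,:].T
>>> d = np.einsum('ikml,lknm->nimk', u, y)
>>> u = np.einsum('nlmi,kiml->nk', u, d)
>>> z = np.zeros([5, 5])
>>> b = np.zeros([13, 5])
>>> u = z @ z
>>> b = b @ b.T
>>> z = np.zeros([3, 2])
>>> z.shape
(3, 2)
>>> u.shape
(5, 5)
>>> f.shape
()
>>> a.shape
()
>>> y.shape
(13, 5, 3, 3)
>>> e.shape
(11, 11)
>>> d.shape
(3, 13, 3, 5)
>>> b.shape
(13, 13)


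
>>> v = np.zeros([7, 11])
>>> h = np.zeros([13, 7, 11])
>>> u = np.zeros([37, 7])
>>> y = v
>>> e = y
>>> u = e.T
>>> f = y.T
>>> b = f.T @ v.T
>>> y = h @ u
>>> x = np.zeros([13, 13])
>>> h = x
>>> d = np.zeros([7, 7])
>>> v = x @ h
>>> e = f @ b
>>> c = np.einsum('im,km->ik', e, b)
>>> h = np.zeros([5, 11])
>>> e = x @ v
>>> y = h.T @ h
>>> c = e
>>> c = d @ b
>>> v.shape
(13, 13)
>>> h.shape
(5, 11)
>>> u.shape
(11, 7)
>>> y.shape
(11, 11)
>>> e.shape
(13, 13)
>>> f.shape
(11, 7)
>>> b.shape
(7, 7)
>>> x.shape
(13, 13)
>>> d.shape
(7, 7)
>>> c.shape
(7, 7)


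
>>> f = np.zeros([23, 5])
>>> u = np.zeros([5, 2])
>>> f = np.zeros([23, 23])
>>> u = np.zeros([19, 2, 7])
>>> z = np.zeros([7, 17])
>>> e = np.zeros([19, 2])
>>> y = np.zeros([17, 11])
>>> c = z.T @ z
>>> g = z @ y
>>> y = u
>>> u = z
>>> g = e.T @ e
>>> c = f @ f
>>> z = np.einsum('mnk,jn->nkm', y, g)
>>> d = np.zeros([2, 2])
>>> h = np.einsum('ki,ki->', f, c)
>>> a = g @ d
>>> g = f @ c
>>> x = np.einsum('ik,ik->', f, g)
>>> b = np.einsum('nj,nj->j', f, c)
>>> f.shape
(23, 23)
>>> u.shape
(7, 17)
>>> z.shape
(2, 7, 19)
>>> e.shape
(19, 2)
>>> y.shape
(19, 2, 7)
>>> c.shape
(23, 23)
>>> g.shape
(23, 23)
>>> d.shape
(2, 2)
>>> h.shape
()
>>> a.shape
(2, 2)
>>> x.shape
()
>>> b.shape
(23,)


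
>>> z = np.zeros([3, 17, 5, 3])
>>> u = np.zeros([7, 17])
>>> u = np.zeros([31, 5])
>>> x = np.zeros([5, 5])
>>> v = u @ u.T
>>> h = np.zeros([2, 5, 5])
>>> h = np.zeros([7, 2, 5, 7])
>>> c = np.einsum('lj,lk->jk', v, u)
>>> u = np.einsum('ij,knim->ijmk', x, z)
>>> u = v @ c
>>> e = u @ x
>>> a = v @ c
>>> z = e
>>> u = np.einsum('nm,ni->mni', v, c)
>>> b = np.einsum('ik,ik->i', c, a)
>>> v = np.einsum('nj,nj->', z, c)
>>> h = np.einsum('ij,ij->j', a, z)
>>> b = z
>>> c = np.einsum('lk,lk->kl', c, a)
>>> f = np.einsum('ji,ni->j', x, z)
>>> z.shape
(31, 5)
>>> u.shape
(31, 31, 5)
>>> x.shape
(5, 5)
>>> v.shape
()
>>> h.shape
(5,)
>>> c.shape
(5, 31)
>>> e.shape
(31, 5)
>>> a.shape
(31, 5)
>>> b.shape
(31, 5)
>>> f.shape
(5,)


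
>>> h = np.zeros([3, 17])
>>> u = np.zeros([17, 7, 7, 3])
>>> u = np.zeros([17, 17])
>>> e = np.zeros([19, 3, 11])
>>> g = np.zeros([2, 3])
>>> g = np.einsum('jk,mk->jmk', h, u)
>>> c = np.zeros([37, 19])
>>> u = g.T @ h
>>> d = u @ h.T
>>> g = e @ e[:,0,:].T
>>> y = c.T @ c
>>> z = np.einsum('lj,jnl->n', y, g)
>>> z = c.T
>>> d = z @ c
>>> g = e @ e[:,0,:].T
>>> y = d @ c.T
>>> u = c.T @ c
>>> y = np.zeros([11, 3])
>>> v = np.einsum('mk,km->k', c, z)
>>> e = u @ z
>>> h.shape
(3, 17)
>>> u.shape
(19, 19)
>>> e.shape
(19, 37)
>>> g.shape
(19, 3, 19)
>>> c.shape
(37, 19)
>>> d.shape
(19, 19)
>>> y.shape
(11, 3)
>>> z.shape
(19, 37)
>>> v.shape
(19,)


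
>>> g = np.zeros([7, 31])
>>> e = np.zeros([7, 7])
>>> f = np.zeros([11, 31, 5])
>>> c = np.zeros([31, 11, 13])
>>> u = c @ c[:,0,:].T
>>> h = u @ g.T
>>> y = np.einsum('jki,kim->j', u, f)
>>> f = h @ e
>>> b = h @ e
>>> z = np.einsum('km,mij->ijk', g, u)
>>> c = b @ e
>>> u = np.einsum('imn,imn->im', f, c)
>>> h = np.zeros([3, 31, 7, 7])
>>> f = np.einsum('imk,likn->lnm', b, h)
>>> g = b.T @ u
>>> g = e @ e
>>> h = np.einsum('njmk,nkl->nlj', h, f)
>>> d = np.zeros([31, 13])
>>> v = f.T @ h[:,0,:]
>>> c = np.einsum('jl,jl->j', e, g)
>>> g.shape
(7, 7)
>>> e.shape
(7, 7)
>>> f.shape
(3, 7, 11)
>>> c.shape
(7,)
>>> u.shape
(31, 11)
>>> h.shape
(3, 11, 31)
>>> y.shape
(31,)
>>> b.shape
(31, 11, 7)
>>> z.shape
(11, 31, 7)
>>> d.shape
(31, 13)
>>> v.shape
(11, 7, 31)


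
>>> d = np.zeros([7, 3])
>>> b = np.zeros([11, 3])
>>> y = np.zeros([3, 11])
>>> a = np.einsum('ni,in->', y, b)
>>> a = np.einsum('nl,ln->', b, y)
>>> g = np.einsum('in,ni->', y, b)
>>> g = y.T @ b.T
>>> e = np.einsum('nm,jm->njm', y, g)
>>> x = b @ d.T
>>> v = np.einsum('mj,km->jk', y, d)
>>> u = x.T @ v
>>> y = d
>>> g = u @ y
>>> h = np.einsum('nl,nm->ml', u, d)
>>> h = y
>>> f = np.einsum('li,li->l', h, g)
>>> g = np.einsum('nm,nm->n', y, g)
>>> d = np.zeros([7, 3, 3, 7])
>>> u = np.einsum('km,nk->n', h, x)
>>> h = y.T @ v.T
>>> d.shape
(7, 3, 3, 7)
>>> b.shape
(11, 3)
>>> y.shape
(7, 3)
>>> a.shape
()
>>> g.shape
(7,)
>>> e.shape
(3, 11, 11)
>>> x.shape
(11, 7)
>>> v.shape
(11, 7)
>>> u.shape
(11,)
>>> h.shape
(3, 11)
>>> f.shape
(7,)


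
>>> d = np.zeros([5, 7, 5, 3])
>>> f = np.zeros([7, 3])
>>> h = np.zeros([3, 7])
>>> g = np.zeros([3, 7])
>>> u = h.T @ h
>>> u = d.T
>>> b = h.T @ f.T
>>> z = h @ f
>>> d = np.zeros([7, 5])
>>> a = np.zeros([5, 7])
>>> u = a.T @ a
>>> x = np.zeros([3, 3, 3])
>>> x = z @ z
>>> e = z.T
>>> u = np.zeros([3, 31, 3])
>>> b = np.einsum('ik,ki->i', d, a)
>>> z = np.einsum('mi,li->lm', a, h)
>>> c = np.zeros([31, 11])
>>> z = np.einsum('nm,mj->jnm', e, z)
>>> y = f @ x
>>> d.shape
(7, 5)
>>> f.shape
(7, 3)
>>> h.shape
(3, 7)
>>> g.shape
(3, 7)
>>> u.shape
(3, 31, 3)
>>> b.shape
(7,)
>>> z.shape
(5, 3, 3)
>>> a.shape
(5, 7)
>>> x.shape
(3, 3)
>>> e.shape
(3, 3)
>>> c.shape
(31, 11)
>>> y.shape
(7, 3)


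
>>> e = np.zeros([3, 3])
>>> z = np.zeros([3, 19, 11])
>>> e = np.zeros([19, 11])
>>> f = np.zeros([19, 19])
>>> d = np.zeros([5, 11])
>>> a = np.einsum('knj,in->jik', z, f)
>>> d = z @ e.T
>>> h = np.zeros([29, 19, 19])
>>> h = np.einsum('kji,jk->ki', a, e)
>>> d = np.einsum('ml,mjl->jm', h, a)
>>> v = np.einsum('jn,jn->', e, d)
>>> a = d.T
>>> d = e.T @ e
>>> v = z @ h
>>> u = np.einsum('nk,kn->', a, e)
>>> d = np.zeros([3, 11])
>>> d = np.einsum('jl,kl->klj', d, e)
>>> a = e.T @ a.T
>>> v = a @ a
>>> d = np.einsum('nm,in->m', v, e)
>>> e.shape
(19, 11)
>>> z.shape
(3, 19, 11)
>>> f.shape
(19, 19)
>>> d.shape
(11,)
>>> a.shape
(11, 11)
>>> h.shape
(11, 3)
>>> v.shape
(11, 11)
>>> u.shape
()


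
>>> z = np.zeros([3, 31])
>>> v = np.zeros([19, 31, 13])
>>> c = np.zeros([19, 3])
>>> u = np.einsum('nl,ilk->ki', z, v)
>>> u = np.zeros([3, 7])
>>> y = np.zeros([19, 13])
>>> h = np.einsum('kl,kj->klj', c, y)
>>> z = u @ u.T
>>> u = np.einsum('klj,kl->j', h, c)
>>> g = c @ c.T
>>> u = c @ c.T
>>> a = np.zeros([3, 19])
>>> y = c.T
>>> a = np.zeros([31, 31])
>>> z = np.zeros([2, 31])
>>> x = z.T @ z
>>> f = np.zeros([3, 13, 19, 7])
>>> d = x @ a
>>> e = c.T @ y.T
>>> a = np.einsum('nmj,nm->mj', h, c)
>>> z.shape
(2, 31)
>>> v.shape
(19, 31, 13)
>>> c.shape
(19, 3)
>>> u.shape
(19, 19)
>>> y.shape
(3, 19)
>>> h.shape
(19, 3, 13)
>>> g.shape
(19, 19)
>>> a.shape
(3, 13)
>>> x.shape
(31, 31)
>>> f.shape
(3, 13, 19, 7)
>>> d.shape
(31, 31)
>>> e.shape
(3, 3)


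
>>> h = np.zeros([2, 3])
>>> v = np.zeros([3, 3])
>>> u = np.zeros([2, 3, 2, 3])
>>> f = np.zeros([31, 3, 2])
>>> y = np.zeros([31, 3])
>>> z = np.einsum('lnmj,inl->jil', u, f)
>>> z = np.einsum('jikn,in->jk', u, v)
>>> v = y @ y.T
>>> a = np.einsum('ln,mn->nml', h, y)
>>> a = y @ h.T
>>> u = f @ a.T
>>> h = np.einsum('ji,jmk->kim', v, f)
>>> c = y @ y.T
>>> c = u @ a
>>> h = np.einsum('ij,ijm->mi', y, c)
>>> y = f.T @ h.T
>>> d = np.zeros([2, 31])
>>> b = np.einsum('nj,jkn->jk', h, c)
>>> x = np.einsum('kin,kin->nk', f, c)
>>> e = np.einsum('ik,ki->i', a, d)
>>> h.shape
(2, 31)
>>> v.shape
(31, 31)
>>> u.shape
(31, 3, 31)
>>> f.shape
(31, 3, 2)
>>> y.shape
(2, 3, 2)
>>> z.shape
(2, 2)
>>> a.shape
(31, 2)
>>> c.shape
(31, 3, 2)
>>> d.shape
(2, 31)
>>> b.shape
(31, 3)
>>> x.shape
(2, 31)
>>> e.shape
(31,)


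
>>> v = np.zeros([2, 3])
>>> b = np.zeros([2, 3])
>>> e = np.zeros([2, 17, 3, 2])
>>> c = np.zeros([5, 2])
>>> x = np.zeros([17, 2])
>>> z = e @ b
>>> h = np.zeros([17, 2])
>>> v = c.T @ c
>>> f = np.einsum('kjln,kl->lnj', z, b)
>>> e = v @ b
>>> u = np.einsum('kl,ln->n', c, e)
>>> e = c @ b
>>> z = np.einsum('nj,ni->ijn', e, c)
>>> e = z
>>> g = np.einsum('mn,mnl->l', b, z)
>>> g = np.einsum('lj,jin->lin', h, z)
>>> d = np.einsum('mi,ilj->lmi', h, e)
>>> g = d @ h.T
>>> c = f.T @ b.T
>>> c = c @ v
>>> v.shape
(2, 2)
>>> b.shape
(2, 3)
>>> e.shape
(2, 3, 5)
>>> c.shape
(17, 3, 2)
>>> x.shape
(17, 2)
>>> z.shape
(2, 3, 5)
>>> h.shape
(17, 2)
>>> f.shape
(3, 3, 17)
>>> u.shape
(3,)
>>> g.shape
(3, 17, 17)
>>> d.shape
(3, 17, 2)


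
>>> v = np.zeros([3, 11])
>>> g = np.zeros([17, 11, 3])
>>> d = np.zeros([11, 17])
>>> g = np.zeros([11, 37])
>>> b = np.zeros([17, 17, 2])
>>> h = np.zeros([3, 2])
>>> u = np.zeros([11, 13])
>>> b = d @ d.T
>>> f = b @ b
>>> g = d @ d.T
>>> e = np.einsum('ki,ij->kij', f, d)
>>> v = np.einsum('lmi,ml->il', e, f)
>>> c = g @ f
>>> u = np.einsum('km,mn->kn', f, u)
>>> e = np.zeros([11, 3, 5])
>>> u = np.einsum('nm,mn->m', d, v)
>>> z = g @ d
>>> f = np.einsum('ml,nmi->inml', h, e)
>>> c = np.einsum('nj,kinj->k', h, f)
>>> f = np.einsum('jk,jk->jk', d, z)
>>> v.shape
(17, 11)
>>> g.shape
(11, 11)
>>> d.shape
(11, 17)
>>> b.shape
(11, 11)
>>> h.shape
(3, 2)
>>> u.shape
(17,)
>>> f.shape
(11, 17)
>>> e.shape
(11, 3, 5)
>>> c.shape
(5,)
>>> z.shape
(11, 17)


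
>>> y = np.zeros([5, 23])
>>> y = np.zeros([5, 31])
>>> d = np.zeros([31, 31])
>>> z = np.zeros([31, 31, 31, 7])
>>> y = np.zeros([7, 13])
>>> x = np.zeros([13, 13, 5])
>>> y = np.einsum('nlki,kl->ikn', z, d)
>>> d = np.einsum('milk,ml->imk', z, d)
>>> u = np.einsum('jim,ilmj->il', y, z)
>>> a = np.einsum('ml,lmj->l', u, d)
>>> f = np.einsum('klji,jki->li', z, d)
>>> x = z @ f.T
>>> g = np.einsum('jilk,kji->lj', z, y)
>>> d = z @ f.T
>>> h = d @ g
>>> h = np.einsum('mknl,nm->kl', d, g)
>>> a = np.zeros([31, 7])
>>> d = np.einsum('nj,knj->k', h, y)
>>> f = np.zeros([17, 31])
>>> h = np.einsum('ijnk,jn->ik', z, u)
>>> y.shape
(7, 31, 31)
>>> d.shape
(7,)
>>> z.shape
(31, 31, 31, 7)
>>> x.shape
(31, 31, 31, 31)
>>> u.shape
(31, 31)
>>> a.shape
(31, 7)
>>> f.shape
(17, 31)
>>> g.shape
(31, 31)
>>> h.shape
(31, 7)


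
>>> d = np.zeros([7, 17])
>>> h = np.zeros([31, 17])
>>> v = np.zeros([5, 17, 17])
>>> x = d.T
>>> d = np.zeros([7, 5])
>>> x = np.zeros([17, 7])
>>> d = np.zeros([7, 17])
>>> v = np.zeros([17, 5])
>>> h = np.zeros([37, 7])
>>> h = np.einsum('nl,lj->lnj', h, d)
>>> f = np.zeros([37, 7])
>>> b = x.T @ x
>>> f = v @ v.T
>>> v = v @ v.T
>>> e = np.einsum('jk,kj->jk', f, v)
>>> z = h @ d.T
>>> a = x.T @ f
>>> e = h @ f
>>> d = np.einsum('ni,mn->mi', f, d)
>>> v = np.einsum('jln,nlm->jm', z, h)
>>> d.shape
(7, 17)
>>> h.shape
(7, 37, 17)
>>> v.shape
(7, 17)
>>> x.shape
(17, 7)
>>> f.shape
(17, 17)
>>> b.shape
(7, 7)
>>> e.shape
(7, 37, 17)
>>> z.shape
(7, 37, 7)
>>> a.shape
(7, 17)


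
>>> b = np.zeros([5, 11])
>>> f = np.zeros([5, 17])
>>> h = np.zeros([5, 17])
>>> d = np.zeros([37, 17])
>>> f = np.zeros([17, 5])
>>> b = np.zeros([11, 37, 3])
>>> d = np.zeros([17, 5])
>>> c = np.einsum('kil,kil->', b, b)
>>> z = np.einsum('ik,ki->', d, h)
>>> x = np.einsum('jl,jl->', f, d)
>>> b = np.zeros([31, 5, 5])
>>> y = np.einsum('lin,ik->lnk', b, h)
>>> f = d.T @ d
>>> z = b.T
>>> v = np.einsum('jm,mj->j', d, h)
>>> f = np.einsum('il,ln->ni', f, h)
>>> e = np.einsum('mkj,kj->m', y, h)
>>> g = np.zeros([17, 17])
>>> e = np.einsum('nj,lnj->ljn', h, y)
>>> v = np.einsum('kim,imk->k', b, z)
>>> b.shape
(31, 5, 5)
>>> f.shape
(17, 5)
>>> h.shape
(5, 17)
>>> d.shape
(17, 5)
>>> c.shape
()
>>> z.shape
(5, 5, 31)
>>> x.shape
()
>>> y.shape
(31, 5, 17)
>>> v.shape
(31,)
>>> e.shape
(31, 17, 5)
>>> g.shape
(17, 17)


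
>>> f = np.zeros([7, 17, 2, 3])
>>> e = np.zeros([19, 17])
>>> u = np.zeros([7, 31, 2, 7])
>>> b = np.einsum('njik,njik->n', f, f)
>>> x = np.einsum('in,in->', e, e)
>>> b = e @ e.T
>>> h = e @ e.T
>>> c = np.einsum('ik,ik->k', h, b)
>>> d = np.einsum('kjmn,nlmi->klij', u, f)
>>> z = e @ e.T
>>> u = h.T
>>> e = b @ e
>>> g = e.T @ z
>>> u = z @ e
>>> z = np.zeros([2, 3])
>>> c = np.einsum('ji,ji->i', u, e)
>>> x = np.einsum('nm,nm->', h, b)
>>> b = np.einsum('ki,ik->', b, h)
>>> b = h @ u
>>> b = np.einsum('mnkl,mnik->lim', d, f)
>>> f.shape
(7, 17, 2, 3)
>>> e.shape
(19, 17)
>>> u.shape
(19, 17)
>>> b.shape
(31, 2, 7)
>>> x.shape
()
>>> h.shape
(19, 19)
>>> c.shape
(17,)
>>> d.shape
(7, 17, 3, 31)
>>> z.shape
(2, 3)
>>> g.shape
(17, 19)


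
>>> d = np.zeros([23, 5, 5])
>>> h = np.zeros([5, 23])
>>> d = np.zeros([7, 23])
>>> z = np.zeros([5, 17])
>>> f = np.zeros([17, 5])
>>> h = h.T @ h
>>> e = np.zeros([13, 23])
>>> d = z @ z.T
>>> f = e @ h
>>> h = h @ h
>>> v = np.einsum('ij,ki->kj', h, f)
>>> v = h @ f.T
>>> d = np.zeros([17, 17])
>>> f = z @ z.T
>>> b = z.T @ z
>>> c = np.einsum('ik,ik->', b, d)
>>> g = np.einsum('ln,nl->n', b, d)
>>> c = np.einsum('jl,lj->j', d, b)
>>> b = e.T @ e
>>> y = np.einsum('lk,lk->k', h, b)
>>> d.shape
(17, 17)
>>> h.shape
(23, 23)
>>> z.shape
(5, 17)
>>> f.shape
(5, 5)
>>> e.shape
(13, 23)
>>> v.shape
(23, 13)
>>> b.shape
(23, 23)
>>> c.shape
(17,)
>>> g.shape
(17,)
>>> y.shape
(23,)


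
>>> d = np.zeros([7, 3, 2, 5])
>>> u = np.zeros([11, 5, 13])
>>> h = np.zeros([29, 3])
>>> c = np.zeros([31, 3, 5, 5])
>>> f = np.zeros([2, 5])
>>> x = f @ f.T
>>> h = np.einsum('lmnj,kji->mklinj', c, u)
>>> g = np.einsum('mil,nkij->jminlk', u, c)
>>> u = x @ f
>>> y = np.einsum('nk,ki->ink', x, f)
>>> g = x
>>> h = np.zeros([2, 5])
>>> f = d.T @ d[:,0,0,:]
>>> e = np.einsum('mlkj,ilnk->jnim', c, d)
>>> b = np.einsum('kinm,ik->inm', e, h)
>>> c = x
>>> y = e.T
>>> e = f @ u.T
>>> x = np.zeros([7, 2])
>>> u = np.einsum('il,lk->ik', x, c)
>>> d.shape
(7, 3, 2, 5)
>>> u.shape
(7, 2)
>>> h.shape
(2, 5)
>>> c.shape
(2, 2)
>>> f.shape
(5, 2, 3, 5)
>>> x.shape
(7, 2)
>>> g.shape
(2, 2)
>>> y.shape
(31, 7, 2, 5)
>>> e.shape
(5, 2, 3, 2)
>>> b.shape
(2, 7, 31)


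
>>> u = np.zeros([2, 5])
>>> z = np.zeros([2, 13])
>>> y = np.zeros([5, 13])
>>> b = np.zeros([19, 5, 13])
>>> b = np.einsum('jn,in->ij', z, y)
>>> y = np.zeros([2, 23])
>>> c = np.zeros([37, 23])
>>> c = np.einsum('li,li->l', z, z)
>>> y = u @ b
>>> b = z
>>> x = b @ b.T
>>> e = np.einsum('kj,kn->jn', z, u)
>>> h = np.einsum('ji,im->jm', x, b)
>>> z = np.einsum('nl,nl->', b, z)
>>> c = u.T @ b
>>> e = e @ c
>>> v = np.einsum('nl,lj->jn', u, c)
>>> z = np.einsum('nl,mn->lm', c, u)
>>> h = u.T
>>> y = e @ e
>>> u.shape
(2, 5)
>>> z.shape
(13, 2)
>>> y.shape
(13, 13)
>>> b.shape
(2, 13)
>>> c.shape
(5, 13)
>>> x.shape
(2, 2)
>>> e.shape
(13, 13)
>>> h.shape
(5, 2)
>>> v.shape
(13, 2)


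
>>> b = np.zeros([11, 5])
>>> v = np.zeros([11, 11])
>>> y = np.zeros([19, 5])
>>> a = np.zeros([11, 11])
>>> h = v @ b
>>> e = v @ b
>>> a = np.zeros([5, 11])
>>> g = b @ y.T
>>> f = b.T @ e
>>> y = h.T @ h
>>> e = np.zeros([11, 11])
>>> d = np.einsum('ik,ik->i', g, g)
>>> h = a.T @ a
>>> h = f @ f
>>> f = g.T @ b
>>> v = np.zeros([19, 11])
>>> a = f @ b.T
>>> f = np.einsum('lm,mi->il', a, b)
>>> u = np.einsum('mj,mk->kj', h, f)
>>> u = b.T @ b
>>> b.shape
(11, 5)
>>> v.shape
(19, 11)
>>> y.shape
(5, 5)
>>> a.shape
(19, 11)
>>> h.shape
(5, 5)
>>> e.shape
(11, 11)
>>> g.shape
(11, 19)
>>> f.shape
(5, 19)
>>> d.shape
(11,)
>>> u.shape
(5, 5)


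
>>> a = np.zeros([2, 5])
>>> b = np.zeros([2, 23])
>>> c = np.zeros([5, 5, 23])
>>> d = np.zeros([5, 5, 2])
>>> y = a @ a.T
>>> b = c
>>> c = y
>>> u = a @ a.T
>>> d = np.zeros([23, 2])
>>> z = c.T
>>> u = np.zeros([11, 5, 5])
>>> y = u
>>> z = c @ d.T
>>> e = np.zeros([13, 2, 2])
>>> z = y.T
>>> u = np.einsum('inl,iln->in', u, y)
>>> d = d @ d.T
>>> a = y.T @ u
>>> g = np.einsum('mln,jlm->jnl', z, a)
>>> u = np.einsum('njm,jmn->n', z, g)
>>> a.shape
(5, 5, 5)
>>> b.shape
(5, 5, 23)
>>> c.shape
(2, 2)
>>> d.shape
(23, 23)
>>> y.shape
(11, 5, 5)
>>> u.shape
(5,)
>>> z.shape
(5, 5, 11)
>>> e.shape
(13, 2, 2)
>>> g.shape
(5, 11, 5)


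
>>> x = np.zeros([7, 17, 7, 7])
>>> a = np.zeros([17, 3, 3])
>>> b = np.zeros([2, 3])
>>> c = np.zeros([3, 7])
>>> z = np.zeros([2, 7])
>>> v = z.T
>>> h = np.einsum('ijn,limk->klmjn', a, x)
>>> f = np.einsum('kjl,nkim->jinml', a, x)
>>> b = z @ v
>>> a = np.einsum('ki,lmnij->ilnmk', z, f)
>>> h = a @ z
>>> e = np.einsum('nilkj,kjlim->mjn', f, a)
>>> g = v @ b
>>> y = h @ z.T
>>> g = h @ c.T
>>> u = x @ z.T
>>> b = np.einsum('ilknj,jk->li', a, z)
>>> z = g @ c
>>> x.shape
(7, 17, 7, 7)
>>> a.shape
(7, 3, 7, 7, 2)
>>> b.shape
(3, 7)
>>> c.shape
(3, 7)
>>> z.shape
(7, 3, 7, 7, 7)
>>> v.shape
(7, 2)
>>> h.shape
(7, 3, 7, 7, 7)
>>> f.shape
(3, 7, 7, 7, 3)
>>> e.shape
(2, 3, 3)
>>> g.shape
(7, 3, 7, 7, 3)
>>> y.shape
(7, 3, 7, 7, 2)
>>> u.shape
(7, 17, 7, 2)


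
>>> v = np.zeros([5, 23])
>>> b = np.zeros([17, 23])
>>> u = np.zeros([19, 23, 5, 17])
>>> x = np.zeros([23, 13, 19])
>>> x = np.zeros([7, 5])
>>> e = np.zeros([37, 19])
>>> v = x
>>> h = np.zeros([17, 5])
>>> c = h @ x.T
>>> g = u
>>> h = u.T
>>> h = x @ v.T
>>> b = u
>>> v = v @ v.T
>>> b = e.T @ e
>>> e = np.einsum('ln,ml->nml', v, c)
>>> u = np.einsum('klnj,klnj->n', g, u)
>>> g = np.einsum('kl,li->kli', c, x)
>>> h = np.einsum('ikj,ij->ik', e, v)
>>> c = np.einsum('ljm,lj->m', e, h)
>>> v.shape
(7, 7)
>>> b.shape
(19, 19)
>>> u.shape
(5,)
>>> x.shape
(7, 5)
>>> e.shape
(7, 17, 7)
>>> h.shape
(7, 17)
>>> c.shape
(7,)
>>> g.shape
(17, 7, 5)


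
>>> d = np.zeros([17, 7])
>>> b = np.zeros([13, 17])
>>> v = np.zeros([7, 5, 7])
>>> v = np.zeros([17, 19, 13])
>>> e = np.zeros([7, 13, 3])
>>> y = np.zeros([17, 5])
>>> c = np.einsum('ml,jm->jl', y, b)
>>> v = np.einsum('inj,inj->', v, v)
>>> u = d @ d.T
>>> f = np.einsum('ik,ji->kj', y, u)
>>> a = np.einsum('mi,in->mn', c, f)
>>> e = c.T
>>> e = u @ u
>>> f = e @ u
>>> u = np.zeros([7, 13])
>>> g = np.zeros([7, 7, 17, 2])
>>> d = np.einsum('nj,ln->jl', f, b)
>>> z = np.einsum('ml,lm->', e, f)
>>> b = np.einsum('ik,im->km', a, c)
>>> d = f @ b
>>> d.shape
(17, 5)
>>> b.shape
(17, 5)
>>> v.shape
()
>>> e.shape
(17, 17)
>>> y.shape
(17, 5)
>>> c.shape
(13, 5)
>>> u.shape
(7, 13)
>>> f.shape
(17, 17)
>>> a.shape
(13, 17)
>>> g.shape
(7, 7, 17, 2)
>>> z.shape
()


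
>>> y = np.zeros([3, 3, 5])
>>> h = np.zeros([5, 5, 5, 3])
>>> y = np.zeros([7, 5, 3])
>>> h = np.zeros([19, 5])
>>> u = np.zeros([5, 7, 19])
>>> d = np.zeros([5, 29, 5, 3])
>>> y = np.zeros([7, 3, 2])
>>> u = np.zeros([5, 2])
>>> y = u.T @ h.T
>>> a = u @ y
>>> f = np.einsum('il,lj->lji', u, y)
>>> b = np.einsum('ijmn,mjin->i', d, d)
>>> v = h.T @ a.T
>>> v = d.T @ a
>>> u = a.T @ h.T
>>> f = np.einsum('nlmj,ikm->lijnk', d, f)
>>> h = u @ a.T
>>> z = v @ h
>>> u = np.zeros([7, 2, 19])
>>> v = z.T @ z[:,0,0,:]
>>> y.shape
(2, 19)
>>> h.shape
(19, 5)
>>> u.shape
(7, 2, 19)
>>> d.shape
(5, 29, 5, 3)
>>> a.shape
(5, 19)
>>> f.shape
(29, 2, 3, 5, 19)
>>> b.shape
(5,)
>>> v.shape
(5, 29, 5, 5)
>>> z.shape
(3, 5, 29, 5)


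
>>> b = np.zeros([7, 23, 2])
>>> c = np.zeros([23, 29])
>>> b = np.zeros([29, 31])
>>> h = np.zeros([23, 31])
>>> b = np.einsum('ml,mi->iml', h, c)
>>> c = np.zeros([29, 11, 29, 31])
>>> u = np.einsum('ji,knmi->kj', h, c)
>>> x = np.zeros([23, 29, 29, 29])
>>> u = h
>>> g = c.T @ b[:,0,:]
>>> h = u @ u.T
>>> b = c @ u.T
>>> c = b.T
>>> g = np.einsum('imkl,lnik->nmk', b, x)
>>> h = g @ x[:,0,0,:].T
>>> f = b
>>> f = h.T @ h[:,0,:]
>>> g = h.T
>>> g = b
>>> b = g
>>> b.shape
(29, 11, 29, 23)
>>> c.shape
(23, 29, 11, 29)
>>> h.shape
(29, 11, 23)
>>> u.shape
(23, 31)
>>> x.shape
(23, 29, 29, 29)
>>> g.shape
(29, 11, 29, 23)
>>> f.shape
(23, 11, 23)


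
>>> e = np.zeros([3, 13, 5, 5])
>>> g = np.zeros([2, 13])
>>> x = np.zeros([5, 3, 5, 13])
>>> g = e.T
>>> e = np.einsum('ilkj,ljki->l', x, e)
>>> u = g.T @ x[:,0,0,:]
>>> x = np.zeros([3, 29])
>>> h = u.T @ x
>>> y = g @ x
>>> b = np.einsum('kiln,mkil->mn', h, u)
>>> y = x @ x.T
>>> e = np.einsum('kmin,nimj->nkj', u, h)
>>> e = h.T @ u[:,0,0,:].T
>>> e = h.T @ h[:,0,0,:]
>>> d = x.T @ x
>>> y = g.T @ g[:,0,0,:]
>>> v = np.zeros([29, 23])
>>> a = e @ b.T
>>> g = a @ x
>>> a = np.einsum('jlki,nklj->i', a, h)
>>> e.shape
(29, 13, 5, 29)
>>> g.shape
(29, 13, 5, 29)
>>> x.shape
(3, 29)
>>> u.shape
(3, 13, 5, 13)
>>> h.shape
(13, 5, 13, 29)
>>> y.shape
(3, 13, 5, 3)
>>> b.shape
(3, 29)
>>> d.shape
(29, 29)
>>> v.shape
(29, 23)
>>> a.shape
(3,)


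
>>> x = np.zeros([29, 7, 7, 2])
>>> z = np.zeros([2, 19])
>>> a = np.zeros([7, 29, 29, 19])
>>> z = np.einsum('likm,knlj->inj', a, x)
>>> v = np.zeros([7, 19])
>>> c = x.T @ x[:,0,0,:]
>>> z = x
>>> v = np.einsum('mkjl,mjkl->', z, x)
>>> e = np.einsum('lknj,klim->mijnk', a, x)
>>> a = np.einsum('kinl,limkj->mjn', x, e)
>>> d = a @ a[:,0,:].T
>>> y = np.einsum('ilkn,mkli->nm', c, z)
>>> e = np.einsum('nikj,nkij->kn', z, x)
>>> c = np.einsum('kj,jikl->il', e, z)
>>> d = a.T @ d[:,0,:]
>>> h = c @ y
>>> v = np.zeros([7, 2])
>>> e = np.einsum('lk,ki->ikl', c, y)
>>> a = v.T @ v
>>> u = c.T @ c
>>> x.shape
(29, 7, 7, 2)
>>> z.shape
(29, 7, 7, 2)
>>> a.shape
(2, 2)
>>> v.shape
(7, 2)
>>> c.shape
(7, 2)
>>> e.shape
(29, 2, 7)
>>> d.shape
(7, 29, 19)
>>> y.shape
(2, 29)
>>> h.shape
(7, 29)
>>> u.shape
(2, 2)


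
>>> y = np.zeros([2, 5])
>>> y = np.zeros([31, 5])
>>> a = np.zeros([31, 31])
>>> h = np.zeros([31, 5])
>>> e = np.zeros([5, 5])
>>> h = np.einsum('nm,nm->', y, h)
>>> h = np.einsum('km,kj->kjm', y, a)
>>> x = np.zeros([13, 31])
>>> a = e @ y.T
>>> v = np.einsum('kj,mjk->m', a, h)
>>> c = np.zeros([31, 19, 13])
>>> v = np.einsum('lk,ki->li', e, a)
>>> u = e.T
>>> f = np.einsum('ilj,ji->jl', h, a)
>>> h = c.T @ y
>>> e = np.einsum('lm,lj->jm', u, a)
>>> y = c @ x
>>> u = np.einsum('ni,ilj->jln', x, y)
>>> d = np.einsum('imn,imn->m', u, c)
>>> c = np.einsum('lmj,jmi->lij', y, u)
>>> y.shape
(31, 19, 31)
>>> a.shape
(5, 31)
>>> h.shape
(13, 19, 5)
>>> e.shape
(31, 5)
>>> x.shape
(13, 31)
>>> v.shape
(5, 31)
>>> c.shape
(31, 13, 31)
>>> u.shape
(31, 19, 13)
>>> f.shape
(5, 31)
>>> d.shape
(19,)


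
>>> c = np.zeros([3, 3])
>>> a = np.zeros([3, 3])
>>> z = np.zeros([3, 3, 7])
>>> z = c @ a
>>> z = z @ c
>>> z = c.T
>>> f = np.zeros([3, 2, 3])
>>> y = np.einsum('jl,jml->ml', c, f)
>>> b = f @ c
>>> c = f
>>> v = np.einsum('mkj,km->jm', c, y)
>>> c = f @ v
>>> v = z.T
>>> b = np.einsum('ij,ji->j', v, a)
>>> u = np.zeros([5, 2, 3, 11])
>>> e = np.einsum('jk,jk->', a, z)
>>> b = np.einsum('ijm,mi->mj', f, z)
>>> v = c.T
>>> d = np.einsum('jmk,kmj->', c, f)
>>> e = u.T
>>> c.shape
(3, 2, 3)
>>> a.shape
(3, 3)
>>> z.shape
(3, 3)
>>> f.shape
(3, 2, 3)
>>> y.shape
(2, 3)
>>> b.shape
(3, 2)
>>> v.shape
(3, 2, 3)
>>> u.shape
(5, 2, 3, 11)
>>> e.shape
(11, 3, 2, 5)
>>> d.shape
()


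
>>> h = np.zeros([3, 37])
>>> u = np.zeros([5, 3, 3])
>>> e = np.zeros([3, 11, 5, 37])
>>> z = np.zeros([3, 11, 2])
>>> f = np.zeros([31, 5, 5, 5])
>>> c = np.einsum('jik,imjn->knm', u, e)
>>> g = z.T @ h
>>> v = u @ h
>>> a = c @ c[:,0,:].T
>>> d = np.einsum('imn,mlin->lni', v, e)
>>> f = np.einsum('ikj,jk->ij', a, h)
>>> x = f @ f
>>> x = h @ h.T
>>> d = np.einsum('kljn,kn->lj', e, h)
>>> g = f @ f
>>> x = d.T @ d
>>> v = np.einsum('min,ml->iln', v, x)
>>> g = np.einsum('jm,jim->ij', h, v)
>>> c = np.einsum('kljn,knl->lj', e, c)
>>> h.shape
(3, 37)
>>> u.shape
(5, 3, 3)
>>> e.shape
(3, 11, 5, 37)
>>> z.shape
(3, 11, 2)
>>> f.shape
(3, 3)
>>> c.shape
(11, 5)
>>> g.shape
(5, 3)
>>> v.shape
(3, 5, 37)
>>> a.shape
(3, 37, 3)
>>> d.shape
(11, 5)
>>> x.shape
(5, 5)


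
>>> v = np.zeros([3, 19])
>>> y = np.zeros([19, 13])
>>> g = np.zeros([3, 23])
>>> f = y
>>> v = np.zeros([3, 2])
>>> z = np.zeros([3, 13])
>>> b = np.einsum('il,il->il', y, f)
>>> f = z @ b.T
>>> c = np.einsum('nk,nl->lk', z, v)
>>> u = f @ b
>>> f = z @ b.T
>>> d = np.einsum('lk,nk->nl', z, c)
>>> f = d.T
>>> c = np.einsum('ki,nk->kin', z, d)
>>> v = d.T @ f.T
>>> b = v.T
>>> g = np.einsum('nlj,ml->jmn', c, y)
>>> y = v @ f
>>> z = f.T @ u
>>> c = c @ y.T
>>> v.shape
(3, 3)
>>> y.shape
(3, 2)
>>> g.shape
(2, 19, 3)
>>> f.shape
(3, 2)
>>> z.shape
(2, 13)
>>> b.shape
(3, 3)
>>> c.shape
(3, 13, 3)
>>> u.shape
(3, 13)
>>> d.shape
(2, 3)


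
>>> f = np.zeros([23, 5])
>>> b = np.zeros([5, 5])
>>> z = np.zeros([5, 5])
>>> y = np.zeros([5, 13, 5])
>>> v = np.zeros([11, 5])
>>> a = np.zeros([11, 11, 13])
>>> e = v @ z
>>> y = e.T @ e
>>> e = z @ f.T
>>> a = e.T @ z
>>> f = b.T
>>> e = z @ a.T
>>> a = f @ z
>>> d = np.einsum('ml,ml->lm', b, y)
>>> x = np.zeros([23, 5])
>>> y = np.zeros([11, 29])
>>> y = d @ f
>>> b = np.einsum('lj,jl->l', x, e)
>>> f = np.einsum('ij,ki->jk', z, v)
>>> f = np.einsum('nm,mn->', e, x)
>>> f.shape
()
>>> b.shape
(23,)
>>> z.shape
(5, 5)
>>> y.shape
(5, 5)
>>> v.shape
(11, 5)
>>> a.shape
(5, 5)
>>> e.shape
(5, 23)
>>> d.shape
(5, 5)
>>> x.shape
(23, 5)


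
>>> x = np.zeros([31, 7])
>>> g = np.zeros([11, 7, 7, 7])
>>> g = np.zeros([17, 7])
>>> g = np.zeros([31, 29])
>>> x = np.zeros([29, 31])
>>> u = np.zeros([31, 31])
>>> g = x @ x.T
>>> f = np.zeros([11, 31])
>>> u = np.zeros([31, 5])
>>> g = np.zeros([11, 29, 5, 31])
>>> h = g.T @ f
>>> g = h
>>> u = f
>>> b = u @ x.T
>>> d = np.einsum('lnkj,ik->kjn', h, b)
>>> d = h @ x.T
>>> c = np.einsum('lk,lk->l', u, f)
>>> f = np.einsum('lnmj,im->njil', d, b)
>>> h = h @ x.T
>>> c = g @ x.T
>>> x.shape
(29, 31)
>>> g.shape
(31, 5, 29, 31)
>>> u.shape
(11, 31)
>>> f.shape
(5, 29, 11, 31)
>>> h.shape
(31, 5, 29, 29)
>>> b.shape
(11, 29)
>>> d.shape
(31, 5, 29, 29)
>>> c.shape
(31, 5, 29, 29)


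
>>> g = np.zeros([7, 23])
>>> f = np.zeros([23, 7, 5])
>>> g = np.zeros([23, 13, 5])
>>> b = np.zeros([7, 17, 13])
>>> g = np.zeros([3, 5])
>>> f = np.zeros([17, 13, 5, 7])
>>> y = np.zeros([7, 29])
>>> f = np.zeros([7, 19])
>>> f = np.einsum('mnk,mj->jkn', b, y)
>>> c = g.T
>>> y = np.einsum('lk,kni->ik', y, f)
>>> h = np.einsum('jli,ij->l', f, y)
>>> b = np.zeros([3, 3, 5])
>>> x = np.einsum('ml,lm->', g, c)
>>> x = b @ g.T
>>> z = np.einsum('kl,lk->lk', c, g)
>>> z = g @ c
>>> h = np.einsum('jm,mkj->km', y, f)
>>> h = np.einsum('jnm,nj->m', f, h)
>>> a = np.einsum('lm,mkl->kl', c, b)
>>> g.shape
(3, 5)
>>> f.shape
(29, 13, 17)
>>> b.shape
(3, 3, 5)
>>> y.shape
(17, 29)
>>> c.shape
(5, 3)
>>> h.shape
(17,)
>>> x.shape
(3, 3, 3)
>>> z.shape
(3, 3)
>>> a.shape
(3, 5)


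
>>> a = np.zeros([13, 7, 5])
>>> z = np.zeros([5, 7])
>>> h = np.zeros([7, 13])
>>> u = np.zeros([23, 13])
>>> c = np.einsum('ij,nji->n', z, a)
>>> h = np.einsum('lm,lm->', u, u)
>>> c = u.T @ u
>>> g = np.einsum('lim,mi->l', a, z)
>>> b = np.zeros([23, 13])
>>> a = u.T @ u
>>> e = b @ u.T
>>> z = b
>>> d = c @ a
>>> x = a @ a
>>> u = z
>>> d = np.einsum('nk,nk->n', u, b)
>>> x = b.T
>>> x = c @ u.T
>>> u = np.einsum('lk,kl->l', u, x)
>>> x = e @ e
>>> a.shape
(13, 13)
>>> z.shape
(23, 13)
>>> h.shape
()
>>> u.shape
(23,)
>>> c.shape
(13, 13)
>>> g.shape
(13,)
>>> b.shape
(23, 13)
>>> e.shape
(23, 23)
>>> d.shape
(23,)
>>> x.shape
(23, 23)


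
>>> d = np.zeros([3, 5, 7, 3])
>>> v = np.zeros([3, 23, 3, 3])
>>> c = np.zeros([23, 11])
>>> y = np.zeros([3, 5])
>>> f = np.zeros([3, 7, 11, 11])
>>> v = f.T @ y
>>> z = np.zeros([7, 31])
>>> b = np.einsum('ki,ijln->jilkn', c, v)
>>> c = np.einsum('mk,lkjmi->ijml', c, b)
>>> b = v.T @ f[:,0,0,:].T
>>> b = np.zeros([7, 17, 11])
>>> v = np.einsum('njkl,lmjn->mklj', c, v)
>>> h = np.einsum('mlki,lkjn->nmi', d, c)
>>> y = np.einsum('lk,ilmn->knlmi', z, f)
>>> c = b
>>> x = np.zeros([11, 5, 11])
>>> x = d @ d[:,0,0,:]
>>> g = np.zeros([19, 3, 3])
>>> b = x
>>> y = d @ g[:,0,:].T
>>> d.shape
(3, 5, 7, 3)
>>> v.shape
(11, 23, 11, 7)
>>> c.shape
(7, 17, 11)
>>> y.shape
(3, 5, 7, 19)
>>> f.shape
(3, 7, 11, 11)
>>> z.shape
(7, 31)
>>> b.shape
(3, 5, 7, 3)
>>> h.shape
(11, 3, 3)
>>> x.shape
(3, 5, 7, 3)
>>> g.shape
(19, 3, 3)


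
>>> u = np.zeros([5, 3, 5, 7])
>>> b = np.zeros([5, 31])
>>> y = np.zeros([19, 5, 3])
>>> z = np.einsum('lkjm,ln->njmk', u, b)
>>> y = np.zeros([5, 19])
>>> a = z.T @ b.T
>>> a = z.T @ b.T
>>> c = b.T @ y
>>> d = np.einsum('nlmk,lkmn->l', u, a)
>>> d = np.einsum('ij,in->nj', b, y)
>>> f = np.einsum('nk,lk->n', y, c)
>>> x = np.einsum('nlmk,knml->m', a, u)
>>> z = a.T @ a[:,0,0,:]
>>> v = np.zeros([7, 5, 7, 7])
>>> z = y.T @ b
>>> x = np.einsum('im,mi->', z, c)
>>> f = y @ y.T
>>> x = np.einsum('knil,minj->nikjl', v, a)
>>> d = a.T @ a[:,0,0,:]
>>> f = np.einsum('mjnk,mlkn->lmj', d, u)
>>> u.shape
(5, 3, 5, 7)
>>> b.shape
(5, 31)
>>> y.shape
(5, 19)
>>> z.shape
(19, 31)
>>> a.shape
(3, 7, 5, 5)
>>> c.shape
(31, 19)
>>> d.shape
(5, 5, 7, 5)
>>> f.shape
(3, 5, 5)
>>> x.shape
(5, 7, 7, 5, 7)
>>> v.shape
(7, 5, 7, 7)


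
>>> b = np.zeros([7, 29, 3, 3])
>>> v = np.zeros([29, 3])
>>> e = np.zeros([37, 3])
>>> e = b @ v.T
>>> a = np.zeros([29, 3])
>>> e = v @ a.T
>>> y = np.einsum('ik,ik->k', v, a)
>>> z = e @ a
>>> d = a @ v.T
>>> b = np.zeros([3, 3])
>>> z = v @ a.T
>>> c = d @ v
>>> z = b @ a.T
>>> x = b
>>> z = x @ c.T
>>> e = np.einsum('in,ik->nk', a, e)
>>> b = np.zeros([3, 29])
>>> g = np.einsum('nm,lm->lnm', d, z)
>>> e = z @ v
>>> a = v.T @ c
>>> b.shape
(3, 29)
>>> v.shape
(29, 3)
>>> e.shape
(3, 3)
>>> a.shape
(3, 3)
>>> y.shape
(3,)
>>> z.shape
(3, 29)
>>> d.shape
(29, 29)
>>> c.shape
(29, 3)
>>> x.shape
(3, 3)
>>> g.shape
(3, 29, 29)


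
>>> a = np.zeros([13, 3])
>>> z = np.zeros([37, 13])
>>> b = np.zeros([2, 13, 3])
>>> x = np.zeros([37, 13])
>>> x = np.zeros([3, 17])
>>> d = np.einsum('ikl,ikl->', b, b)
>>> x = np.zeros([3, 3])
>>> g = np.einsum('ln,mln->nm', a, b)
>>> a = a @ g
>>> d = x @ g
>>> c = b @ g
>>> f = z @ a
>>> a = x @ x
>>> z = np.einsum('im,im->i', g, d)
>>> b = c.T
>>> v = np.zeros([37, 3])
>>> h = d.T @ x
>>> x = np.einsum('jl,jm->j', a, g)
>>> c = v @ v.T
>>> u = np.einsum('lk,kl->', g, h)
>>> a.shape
(3, 3)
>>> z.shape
(3,)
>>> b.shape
(2, 13, 2)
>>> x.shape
(3,)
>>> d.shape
(3, 2)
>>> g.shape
(3, 2)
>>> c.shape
(37, 37)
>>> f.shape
(37, 2)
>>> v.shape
(37, 3)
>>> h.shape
(2, 3)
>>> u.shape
()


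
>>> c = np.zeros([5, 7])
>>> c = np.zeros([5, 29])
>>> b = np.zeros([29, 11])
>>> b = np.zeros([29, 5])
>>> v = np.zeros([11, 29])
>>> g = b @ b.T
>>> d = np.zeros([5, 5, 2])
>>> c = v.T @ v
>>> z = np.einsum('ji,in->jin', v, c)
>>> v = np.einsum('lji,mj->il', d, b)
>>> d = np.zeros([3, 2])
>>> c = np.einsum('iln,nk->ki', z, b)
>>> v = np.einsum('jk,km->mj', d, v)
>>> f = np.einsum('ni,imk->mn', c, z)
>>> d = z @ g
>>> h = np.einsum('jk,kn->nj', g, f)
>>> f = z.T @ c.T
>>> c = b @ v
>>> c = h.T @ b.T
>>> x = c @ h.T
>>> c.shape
(29, 29)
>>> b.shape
(29, 5)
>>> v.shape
(5, 3)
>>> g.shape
(29, 29)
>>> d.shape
(11, 29, 29)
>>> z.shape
(11, 29, 29)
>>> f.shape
(29, 29, 5)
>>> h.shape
(5, 29)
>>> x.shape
(29, 5)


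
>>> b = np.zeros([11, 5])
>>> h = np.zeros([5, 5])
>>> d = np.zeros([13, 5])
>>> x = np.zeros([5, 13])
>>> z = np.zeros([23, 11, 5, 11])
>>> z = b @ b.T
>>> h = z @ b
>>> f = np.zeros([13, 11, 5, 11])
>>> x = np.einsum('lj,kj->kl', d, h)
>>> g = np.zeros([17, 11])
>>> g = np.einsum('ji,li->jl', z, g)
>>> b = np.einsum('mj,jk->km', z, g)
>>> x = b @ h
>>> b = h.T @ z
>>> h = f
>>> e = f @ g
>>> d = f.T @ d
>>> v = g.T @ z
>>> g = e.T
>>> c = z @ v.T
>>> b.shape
(5, 11)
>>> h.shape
(13, 11, 5, 11)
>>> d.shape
(11, 5, 11, 5)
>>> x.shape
(17, 5)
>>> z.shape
(11, 11)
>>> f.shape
(13, 11, 5, 11)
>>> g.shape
(17, 5, 11, 13)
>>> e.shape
(13, 11, 5, 17)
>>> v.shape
(17, 11)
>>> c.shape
(11, 17)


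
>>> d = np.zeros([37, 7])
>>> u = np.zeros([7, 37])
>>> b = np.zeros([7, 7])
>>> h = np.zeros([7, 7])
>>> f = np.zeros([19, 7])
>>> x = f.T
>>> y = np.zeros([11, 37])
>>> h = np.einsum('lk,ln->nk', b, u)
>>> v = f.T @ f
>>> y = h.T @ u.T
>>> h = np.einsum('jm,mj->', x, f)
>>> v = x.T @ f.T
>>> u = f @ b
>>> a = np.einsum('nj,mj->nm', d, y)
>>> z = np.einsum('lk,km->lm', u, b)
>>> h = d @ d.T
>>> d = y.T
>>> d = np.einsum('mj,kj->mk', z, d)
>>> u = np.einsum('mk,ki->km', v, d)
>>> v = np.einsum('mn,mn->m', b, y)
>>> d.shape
(19, 7)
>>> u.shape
(19, 19)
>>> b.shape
(7, 7)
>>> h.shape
(37, 37)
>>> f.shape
(19, 7)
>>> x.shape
(7, 19)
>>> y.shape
(7, 7)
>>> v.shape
(7,)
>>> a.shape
(37, 7)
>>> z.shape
(19, 7)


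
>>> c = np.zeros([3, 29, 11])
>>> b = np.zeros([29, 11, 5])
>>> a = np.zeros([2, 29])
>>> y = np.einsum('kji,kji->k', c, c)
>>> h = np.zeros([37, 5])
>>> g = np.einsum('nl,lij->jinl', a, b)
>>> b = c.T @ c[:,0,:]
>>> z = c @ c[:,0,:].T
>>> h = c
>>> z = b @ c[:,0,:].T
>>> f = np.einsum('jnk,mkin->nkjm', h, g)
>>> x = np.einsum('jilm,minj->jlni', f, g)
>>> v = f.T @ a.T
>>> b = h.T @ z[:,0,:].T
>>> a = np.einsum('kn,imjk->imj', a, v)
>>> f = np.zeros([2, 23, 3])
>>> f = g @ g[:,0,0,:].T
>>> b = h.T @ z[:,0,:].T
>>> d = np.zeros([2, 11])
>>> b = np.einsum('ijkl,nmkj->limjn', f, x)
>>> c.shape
(3, 29, 11)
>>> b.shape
(5, 5, 3, 11, 29)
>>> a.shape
(5, 3, 11)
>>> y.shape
(3,)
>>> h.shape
(3, 29, 11)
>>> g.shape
(5, 11, 2, 29)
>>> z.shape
(11, 29, 3)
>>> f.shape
(5, 11, 2, 5)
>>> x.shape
(29, 3, 2, 11)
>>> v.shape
(5, 3, 11, 2)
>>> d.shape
(2, 11)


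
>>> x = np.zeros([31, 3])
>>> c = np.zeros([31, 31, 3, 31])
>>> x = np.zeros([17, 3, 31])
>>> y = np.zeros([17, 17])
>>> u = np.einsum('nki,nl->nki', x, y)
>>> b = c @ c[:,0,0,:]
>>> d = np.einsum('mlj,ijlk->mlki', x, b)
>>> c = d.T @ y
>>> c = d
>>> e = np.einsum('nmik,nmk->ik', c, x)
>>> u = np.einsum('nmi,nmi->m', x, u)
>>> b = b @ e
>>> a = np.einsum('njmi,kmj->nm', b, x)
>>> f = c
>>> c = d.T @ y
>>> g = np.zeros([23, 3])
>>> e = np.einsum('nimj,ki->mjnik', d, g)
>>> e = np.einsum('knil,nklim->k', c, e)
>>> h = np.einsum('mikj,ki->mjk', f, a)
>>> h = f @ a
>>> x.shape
(17, 3, 31)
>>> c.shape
(31, 31, 3, 17)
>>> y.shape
(17, 17)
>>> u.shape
(3,)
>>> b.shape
(31, 31, 3, 31)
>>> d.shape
(17, 3, 31, 31)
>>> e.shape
(31,)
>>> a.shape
(31, 3)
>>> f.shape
(17, 3, 31, 31)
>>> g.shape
(23, 3)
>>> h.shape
(17, 3, 31, 3)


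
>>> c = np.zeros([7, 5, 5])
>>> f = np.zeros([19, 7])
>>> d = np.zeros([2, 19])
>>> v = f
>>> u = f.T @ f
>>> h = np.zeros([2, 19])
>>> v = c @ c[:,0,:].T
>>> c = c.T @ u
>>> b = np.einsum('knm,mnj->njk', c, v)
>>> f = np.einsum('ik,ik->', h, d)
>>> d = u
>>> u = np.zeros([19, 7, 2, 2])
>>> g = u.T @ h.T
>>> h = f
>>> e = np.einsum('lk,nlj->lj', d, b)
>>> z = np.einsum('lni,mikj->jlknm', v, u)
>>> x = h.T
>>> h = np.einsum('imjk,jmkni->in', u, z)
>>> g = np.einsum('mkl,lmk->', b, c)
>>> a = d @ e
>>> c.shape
(5, 5, 7)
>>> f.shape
()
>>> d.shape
(7, 7)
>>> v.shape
(7, 5, 7)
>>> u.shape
(19, 7, 2, 2)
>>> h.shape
(19, 5)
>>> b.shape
(5, 7, 5)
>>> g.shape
()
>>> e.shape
(7, 5)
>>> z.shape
(2, 7, 2, 5, 19)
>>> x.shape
()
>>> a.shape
(7, 5)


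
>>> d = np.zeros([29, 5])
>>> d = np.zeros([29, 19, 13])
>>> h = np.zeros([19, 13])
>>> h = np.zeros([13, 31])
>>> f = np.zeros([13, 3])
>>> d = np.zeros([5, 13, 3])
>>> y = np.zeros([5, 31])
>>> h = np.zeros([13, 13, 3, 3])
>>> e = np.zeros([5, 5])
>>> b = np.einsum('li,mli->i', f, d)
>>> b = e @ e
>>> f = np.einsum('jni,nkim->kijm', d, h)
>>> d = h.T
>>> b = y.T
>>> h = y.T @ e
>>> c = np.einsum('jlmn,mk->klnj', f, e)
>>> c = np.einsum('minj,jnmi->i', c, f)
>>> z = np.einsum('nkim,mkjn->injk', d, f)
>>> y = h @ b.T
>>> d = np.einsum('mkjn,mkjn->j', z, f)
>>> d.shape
(5,)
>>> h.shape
(31, 5)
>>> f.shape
(13, 3, 5, 3)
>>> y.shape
(31, 31)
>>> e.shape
(5, 5)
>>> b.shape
(31, 5)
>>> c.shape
(3,)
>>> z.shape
(13, 3, 5, 3)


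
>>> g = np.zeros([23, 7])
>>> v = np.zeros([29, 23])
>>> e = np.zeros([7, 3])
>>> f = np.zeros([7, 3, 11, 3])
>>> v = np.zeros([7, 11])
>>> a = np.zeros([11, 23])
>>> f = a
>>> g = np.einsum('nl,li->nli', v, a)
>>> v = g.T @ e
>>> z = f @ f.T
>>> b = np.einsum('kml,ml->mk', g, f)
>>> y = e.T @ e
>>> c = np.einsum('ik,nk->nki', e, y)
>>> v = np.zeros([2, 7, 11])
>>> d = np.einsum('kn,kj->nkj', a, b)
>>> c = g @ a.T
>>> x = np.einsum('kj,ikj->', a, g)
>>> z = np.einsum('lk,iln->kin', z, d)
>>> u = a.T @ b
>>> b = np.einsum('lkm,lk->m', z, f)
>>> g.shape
(7, 11, 23)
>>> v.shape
(2, 7, 11)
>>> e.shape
(7, 3)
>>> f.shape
(11, 23)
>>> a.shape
(11, 23)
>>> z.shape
(11, 23, 7)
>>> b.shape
(7,)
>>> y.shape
(3, 3)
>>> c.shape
(7, 11, 11)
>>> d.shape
(23, 11, 7)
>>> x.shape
()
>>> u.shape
(23, 7)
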